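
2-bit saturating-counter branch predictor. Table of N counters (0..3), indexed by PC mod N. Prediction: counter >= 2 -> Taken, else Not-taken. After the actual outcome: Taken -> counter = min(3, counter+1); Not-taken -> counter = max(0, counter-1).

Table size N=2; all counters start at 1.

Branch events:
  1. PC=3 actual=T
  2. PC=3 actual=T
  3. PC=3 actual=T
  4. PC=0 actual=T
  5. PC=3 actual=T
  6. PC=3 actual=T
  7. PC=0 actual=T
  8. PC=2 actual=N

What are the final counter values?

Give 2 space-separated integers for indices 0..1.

Answer: 2 3

Derivation:
Ev 1: PC=3 idx=1 pred=N actual=T -> ctr[1]=2
Ev 2: PC=3 idx=1 pred=T actual=T -> ctr[1]=3
Ev 3: PC=3 idx=1 pred=T actual=T -> ctr[1]=3
Ev 4: PC=0 idx=0 pred=N actual=T -> ctr[0]=2
Ev 5: PC=3 idx=1 pred=T actual=T -> ctr[1]=3
Ev 6: PC=3 idx=1 pred=T actual=T -> ctr[1]=3
Ev 7: PC=0 idx=0 pred=T actual=T -> ctr[0]=3
Ev 8: PC=2 idx=0 pred=T actual=N -> ctr[0]=2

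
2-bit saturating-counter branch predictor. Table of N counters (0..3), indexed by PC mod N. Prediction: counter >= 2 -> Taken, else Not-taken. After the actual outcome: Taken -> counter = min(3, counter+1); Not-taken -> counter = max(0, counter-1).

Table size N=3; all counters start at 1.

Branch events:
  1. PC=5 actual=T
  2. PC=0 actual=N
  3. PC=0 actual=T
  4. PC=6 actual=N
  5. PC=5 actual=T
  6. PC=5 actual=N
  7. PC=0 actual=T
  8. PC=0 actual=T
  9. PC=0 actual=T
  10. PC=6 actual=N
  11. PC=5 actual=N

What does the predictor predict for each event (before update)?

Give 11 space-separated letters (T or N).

Ev 1: PC=5 idx=2 pred=N actual=T -> ctr[2]=2
Ev 2: PC=0 idx=0 pred=N actual=N -> ctr[0]=0
Ev 3: PC=0 idx=0 pred=N actual=T -> ctr[0]=1
Ev 4: PC=6 idx=0 pred=N actual=N -> ctr[0]=0
Ev 5: PC=5 idx=2 pred=T actual=T -> ctr[2]=3
Ev 6: PC=5 idx=2 pred=T actual=N -> ctr[2]=2
Ev 7: PC=0 idx=0 pred=N actual=T -> ctr[0]=1
Ev 8: PC=0 idx=0 pred=N actual=T -> ctr[0]=2
Ev 9: PC=0 idx=0 pred=T actual=T -> ctr[0]=3
Ev 10: PC=6 idx=0 pred=T actual=N -> ctr[0]=2
Ev 11: PC=5 idx=2 pred=T actual=N -> ctr[2]=1

Answer: N N N N T T N N T T T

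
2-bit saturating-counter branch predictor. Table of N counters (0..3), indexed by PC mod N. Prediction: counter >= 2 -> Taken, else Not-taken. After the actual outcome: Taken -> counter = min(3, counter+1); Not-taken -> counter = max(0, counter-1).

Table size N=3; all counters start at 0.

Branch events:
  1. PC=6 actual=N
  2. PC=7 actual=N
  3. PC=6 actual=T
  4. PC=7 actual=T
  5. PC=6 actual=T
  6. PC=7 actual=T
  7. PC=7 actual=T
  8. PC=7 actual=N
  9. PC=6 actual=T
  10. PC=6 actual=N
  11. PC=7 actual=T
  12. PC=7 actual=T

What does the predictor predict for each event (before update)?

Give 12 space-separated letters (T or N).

Ev 1: PC=6 idx=0 pred=N actual=N -> ctr[0]=0
Ev 2: PC=7 idx=1 pred=N actual=N -> ctr[1]=0
Ev 3: PC=6 idx=0 pred=N actual=T -> ctr[0]=1
Ev 4: PC=7 idx=1 pred=N actual=T -> ctr[1]=1
Ev 5: PC=6 idx=0 pred=N actual=T -> ctr[0]=2
Ev 6: PC=7 idx=1 pred=N actual=T -> ctr[1]=2
Ev 7: PC=7 idx=1 pred=T actual=T -> ctr[1]=3
Ev 8: PC=7 idx=1 pred=T actual=N -> ctr[1]=2
Ev 9: PC=6 idx=0 pred=T actual=T -> ctr[0]=3
Ev 10: PC=6 idx=0 pred=T actual=N -> ctr[0]=2
Ev 11: PC=7 idx=1 pred=T actual=T -> ctr[1]=3
Ev 12: PC=7 idx=1 pred=T actual=T -> ctr[1]=3

Answer: N N N N N N T T T T T T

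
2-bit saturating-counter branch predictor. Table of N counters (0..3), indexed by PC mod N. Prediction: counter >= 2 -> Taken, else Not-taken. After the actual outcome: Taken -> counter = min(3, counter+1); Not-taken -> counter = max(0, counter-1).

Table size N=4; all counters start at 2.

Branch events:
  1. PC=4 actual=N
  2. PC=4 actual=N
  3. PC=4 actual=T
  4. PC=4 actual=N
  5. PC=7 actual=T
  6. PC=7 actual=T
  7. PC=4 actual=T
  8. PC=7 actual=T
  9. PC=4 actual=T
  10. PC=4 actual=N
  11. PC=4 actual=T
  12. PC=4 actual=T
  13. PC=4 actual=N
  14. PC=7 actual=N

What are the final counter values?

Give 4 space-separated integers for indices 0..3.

Answer: 2 2 2 2

Derivation:
Ev 1: PC=4 idx=0 pred=T actual=N -> ctr[0]=1
Ev 2: PC=4 idx=0 pred=N actual=N -> ctr[0]=0
Ev 3: PC=4 idx=0 pred=N actual=T -> ctr[0]=1
Ev 4: PC=4 idx=0 pred=N actual=N -> ctr[0]=0
Ev 5: PC=7 idx=3 pred=T actual=T -> ctr[3]=3
Ev 6: PC=7 idx=3 pred=T actual=T -> ctr[3]=3
Ev 7: PC=4 idx=0 pred=N actual=T -> ctr[0]=1
Ev 8: PC=7 idx=3 pred=T actual=T -> ctr[3]=3
Ev 9: PC=4 idx=0 pred=N actual=T -> ctr[0]=2
Ev 10: PC=4 idx=0 pred=T actual=N -> ctr[0]=1
Ev 11: PC=4 idx=0 pred=N actual=T -> ctr[0]=2
Ev 12: PC=4 idx=0 pred=T actual=T -> ctr[0]=3
Ev 13: PC=4 idx=0 pred=T actual=N -> ctr[0]=2
Ev 14: PC=7 idx=3 pred=T actual=N -> ctr[3]=2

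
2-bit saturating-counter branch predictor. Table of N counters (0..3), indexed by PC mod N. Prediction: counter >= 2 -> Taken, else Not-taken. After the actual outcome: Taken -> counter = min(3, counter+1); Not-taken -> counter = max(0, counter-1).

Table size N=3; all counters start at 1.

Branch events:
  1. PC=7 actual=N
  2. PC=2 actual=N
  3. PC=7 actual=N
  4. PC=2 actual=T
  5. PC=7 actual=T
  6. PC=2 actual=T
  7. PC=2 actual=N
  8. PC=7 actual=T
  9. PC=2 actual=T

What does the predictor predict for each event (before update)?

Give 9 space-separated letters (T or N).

Answer: N N N N N N T N N

Derivation:
Ev 1: PC=7 idx=1 pred=N actual=N -> ctr[1]=0
Ev 2: PC=2 idx=2 pred=N actual=N -> ctr[2]=0
Ev 3: PC=7 idx=1 pred=N actual=N -> ctr[1]=0
Ev 4: PC=2 idx=2 pred=N actual=T -> ctr[2]=1
Ev 5: PC=7 idx=1 pred=N actual=T -> ctr[1]=1
Ev 6: PC=2 idx=2 pred=N actual=T -> ctr[2]=2
Ev 7: PC=2 idx=2 pred=T actual=N -> ctr[2]=1
Ev 8: PC=7 idx=1 pred=N actual=T -> ctr[1]=2
Ev 9: PC=2 idx=2 pred=N actual=T -> ctr[2]=2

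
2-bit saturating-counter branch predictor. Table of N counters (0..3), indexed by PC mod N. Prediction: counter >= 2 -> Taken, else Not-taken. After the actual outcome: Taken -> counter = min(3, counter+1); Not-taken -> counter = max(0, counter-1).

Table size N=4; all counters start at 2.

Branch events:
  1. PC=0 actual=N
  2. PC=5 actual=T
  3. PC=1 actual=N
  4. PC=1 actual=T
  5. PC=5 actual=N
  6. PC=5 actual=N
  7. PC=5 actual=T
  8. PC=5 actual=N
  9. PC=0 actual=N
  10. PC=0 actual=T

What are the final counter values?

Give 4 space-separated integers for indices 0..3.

Ev 1: PC=0 idx=0 pred=T actual=N -> ctr[0]=1
Ev 2: PC=5 idx=1 pred=T actual=T -> ctr[1]=3
Ev 3: PC=1 idx=1 pred=T actual=N -> ctr[1]=2
Ev 4: PC=1 idx=1 pred=T actual=T -> ctr[1]=3
Ev 5: PC=5 idx=1 pred=T actual=N -> ctr[1]=2
Ev 6: PC=5 idx=1 pred=T actual=N -> ctr[1]=1
Ev 7: PC=5 idx=1 pred=N actual=T -> ctr[1]=2
Ev 8: PC=5 idx=1 pred=T actual=N -> ctr[1]=1
Ev 9: PC=0 idx=0 pred=N actual=N -> ctr[0]=0
Ev 10: PC=0 idx=0 pred=N actual=T -> ctr[0]=1

Answer: 1 1 2 2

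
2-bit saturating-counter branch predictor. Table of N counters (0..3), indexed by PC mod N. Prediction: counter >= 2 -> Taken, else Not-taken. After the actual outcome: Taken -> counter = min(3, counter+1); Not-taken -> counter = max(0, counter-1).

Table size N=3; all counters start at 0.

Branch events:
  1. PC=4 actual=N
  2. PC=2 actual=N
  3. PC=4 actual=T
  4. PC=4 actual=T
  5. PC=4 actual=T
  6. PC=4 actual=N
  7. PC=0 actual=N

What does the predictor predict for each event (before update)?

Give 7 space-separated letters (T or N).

Ev 1: PC=4 idx=1 pred=N actual=N -> ctr[1]=0
Ev 2: PC=2 idx=2 pred=N actual=N -> ctr[2]=0
Ev 3: PC=4 idx=1 pred=N actual=T -> ctr[1]=1
Ev 4: PC=4 idx=1 pred=N actual=T -> ctr[1]=2
Ev 5: PC=4 idx=1 pred=T actual=T -> ctr[1]=3
Ev 6: PC=4 idx=1 pred=T actual=N -> ctr[1]=2
Ev 7: PC=0 idx=0 pred=N actual=N -> ctr[0]=0

Answer: N N N N T T N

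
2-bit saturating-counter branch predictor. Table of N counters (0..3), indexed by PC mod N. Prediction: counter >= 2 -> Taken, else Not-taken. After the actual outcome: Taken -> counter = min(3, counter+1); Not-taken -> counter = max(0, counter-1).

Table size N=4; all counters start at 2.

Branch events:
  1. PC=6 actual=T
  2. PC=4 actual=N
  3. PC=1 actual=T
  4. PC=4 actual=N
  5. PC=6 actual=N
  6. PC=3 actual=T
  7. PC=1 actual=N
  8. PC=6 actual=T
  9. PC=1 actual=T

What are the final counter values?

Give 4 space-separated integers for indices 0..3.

Ev 1: PC=6 idx=2 pred=T actual=T -> ctr[2]=3
Ev 2: PC=4 idx=0 pred=T actual=N -> ctr[0]=1
Ev 3: PC=1 idx=1 pred=T actual=T -> ctr[1]=3
Ev 4: PC=4 idx=0 pred=N actual=N -> ctr[0]=0
Ev 5: PC=6 idx=2 pred=T actual=N -> ctr[2]=2
Ev 6: PC=3 idx=3 pred=T actual=T -> ctr[3]=3
Ev 7: PC=1 idx=1 pred=T actual=N -> ctr[1]=2
Ev 8: PC=6 idx=2 pred=T actual=T -> ctr[2]=3
Ev 9: PC=1 idx=1 pred=T actual=T -> ctr[1]=3

Answer: 0 3 3 3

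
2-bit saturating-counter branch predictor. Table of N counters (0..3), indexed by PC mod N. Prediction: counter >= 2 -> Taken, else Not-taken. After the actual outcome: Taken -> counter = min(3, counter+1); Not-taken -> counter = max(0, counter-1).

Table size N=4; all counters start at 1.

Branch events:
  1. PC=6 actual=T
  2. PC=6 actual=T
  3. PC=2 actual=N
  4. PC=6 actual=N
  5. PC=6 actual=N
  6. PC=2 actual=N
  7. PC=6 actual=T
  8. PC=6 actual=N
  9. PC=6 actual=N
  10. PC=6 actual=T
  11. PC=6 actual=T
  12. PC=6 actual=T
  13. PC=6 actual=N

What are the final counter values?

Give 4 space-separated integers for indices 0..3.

Answer: 1 1 2 1

Derivation:
Ev 1: PC=6 idx=2 pred=N actual=T -> ctr[2]=2
Ev 2: PC=6 idx=2 pred=T actual=T -> ctr[2]=3
Ev 3: PC=2 idx=2 pred=T actual=N -> ctr[2]=2
Ev 4: PC=6 idx=2 pred=T actual=N -> ctr[2]=1
Ev 5: PC=6 idx=2 pred=N actual=N -> ctr[2]=0
Ev 6: PC=2 idx=2 pred=N actual=N -> ctr[2]=0
Ev 7: PC=6 idx=2 pred=N actual=T -> ctr[2]=1
Ev 8: PC=6 idx=2 pred=N actual=N -> ctr[2]=0
Ev 9: PC=6 idx=2 pred=N actual=N -> ctr[2]=0
Ev 10: PC=6 idx=2 pred=N actual=T -> ctr[2]=1
Ev 11: PC=6 idx=2 pred=N actual=T -> ctr[2]=2
Ev 12: PC=6 idx=2 pred=T actual=T -> ctr[2]=3
Ev 13: PC=6 idx=2 pred=T actual=N -> ctr[2]=2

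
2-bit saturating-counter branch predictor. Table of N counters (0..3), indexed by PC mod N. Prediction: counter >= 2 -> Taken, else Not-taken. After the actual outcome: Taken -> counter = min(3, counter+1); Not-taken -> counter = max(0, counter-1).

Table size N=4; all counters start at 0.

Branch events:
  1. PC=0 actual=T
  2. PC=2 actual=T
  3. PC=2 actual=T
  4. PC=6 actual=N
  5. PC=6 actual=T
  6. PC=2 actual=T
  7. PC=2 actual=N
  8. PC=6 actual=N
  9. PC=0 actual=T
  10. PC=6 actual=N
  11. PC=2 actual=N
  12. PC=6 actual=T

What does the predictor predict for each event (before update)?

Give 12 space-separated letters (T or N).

Ev 1: PC=0 idx=0 pred=N actual=T -> ctr[0]=1
Ev 2: PC=2 idx=2 pred=N actual=T -> ctr[2]=1
Ev 3: PC=2 idx=2 pred=N actual=T -> ctr[2]=2
Ev 4: PC=6 idx=2 pred=T actual=N -> ctr[2]=1
Ev 5: PC=6 idx=2 pred=N actual=T -> ctr[2]=2
Ev 6: PC=2 idx=2 pred=T actual=T -> ctr[2]=3
Ev 7: PC=2 idx=2 pred=T actual=N -> ctr[2]=2
Ev 8: PC=6 idx=2 pred=T actual=N -> ctr[2]=1
Ev 9: PC=0 idx=0 pred=N actual=T -> ctr[0]=2
Ev 10: PC=6 idx=2 pred=N actual=N -> ctr[2]=0
Ev 11: PC=2 idx=2 pred=N actual=N -> ctr[2]=0
Ev 12: PC=6 idx=2 pred=N actual=T -> ctr[2]=1

Answer: N N N T N T T T N N N N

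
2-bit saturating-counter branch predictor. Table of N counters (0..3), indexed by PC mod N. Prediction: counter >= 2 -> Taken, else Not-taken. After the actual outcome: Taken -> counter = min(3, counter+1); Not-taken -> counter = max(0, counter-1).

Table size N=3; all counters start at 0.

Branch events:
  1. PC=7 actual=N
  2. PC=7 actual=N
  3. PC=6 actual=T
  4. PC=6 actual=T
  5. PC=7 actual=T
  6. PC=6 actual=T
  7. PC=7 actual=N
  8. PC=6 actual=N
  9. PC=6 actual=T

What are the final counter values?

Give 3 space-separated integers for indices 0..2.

Answer: 3 0 0

Derivation:
Ev 1: PC=7 idx=1 pred=N actual=N -> ctr[1]=0
Ev 2: PC=7 idx=1 pred=N actual=N -> ctr[1]=0
Ev 3: PC=6 idx=0 pred=N actual=T -> ctr[0]=1
Ev 4: PC=6 idx=0 pred=N actual=T -> ctr[0]=2
Ev 5: PC=7 idx=1 pred=N actual=T -> ctr[1]=1
Ev 6: PC=6 idx=0 pred=T actual=T -> ctr[0]=3
Ev 7: PC=7 idx=1 pred=N actual=N -> ctr[1]=0
Ev 8: PC=6 idx=0 pred=T actual=N -> ctr[0]=2
Ev 9: PC=6 idx=0 pred=T actual=T -> ctr[0]=3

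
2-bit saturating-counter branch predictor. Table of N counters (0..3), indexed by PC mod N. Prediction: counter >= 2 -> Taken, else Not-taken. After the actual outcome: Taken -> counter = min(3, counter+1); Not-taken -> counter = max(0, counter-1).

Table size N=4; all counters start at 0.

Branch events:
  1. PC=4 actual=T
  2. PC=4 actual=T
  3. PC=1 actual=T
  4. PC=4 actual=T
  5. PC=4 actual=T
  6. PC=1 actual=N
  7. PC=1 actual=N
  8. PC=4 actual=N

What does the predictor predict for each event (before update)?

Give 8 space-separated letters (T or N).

Answer: N N N T T N N T

Derivation:
Ev 1: PC=4 idx=0 pred=N actual=T -> ctr[0]=1
Ev 2: PC=4 idx=0 pred=N actual=T -> ctr[0]=2
Ev 3: PC=1 idx=1 pred=N actual=T -> ctr[1]=1
Ev 4: PC=4 idx=0 pred=T actual=T -> ctr[0]=3
Ev 5: PC=4 idx=0 pred=T actual=T -> ctr[0]=3
Ev 6: PC=1 idx=1 pred=N actual=N -> ctr[1]=0
Ev 7: PC=1 idx=1 pred=N actual=N -> ctr[1]=0
Ev 8: PC=4 idx=0 pred=T actual=N -> ctr[0]=2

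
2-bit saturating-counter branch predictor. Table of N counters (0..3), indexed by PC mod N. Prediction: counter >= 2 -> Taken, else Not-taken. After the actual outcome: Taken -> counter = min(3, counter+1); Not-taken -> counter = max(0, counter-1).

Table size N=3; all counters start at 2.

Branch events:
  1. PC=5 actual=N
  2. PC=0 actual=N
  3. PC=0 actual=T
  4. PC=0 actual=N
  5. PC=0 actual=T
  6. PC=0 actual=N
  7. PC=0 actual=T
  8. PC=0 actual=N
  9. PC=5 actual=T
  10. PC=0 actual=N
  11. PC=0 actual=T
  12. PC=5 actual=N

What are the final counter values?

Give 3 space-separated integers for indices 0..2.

Ev 1: PC=5 idx=2 pred=T actual=N -> ctr[2]=1
Ev 2: PC=0 idx=0 pred=T actual=N -> ctr[0]=1
Ev 3: PC=0 idx=0 pred=N actual=T -> ctr[0]=2
Ev 4: PC=0 idx=0 pred=T actual=N -> ctr[0]=1
Ev 5: PC=0 idx=0 pred=N actual=T -> ctr[0]=2
Ev 6: PC=0 idx=0 pred=T actual=N -> ctr[0]=1
Ev 7: PC=0 idx=0 pred=N actual=T -> ctr[0]=2
Ev 8: PC=0 idx=0 pred=T actual=N -> ctr[0]=1
Ev 9: PC=5 idx=2 pred=N actual=T -> ctr[2]=2
Ev 10: PC=0 idx=0 pred=N actual=N -> ctr[0]=0
Ev 11: PC=0 idx=0 pred=N actual=T -> ctr[0]=1
Ev 12: PC=5 idx=2 pred=T actual=N -> ctr[2]=1

Answer: 1 2 1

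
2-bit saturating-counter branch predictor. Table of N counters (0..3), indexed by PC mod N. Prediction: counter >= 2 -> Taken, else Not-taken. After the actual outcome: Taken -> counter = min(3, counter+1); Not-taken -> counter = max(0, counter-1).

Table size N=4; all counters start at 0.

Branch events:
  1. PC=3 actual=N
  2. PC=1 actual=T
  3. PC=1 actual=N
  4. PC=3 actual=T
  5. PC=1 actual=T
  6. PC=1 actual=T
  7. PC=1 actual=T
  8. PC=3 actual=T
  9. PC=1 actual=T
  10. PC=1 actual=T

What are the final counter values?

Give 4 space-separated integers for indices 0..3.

Answer: 0 3 0 2

Derivation:
Ev 1: PC=3 idx=3 pred=N actual=N -> ctr[3]=0
Ev 2: PC=1 idx=1 pred=N actual=T -> ctr[1]=1
Ev 3: PC=1 idx=1 pred=N actual=N -> ctr[1]=0
Ev 4: PC=3 idx=3 pred=N actual=T -> ctr[3]=1
Ev 5: PC=1 idx=1 pred=N actual=T -> ctr[1]=1
Ev 6: PC=1 idx=1 pred=N actual=T -> ctr[1]=2
Ev 7: PC=1 idx=1 pred=T actual=T -> ctr[1]=3
Ev 8: PC=3 idx=3 pred=N actual=T -> ctr[3]=2
Ev 9: PC=1 idx=1 pred=T actual=T -> ctr[1]=3
Ev 10: PC=1 idx=1 pred=T actual=T -> ctr[1]=3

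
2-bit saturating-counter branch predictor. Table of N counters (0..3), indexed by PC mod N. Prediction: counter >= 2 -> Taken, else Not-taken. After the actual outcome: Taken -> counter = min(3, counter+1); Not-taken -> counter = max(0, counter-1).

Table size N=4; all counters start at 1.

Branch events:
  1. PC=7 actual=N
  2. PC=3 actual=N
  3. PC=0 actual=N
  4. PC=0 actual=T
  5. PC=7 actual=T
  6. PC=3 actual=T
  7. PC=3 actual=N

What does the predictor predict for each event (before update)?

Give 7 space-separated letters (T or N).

Ev 1: PC=7 idx=3 pred=N actual=N -> ctr[3]=0
Ev 2: PC=3 idx=3 pred=N actual=N -> ctr[3]=0
Ev 3: PC=0 idx=0 pred=N actual=N -> ctr[0]=0
Ev 4: PC=0 idx=0 pred=N actual=T -> ctr[0]=1
Ev 5: PC=7 idx=3 pred=N actual=T -> ctr[3]=1
Ev 6: PC=3 idx=3 pred=N actual=T -> ctr[3]=2
Ev 7: PC=3 idx=3 pred=T actual=N -> ctr[3]=1

Answer: N N N N N N T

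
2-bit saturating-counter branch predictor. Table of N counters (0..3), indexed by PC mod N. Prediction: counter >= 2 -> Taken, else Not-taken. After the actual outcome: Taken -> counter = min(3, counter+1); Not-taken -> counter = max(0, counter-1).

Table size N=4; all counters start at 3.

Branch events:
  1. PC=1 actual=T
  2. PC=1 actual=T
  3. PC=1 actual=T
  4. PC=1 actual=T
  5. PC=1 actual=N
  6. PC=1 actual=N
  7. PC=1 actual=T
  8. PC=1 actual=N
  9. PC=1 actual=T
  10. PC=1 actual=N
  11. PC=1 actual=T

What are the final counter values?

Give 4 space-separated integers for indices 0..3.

Ev 1: PC=1 idx=1 pred=T actual=T -> ctr[1]=3
Ev 2: PC=1 idx=1 pred=T actual=T -> ctr[1]=3
Ev 3: PC=1 idx=1 pred=T actual=T -> ctr[1]=3
Ev 4: PC=1 idx=1 pred=T actual=T -> ctr[1]=3
Ev 5: PC=1 idx=1 pred=T actual=N -> ctr[1]=2
Ev 6: PC=1 idx=1 pred=T actual=N -> ctr[1]=1
Ev 7: PC=1 idx=1 pred=N actual=T -> ctr[1]=2
Ev 8: PC=1 idx=1 pred=T actual=N -> ctr[1]=1
Ev 9: PC=1 idx=1 pred=N actual=T -> ctr[1]=2
Ev 10: PC=1 idx=1 pred=T actual=N -> ctr[1]=1
Ev 11: PC=1 idx=1 pred=N actual=T -> ctr[1]=2

Answer: 3 2 3 3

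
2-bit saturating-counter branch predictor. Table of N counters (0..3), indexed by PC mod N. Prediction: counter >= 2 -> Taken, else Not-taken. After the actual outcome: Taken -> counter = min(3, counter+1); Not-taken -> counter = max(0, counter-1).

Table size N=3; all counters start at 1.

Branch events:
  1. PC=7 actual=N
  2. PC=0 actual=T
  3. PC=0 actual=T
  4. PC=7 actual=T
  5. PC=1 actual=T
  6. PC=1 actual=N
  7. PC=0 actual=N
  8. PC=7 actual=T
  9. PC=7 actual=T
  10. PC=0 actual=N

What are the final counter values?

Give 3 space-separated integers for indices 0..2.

Ev 1: PC=7 idx=1 pred=N actual=N -> ctr[1]=0
Ev 2: PC=0 idx=0 pred=N actual=T -> ctr[0]=2
Ev 3: PC=0 idx=0 pred=T actual=T -> ctr[0]=3
Ev 4: PC=7 idx=1 pred=N actual=T -> ctr[1]=1
Ev 5: PC=1 idx=1 pred=N actual=T -> ctr[1]=2
Ev 6: PC=1 idx=1 pred=T actual=N -> ctr[1]=1
Ev 7: PC=0 idx=0 pred=T actual=N -> ctr[0]=2
Ev 8: PC=7 idx=1 pred=N actual=T -> ctr[1]=2
Ev 9: PC=7 idx=1 pred=T actual=T -> ctr[1]=3
Ev 10: PC=0 idx=0 pred=T actual=N -> ctr[0]=1

Answer: 1 3 1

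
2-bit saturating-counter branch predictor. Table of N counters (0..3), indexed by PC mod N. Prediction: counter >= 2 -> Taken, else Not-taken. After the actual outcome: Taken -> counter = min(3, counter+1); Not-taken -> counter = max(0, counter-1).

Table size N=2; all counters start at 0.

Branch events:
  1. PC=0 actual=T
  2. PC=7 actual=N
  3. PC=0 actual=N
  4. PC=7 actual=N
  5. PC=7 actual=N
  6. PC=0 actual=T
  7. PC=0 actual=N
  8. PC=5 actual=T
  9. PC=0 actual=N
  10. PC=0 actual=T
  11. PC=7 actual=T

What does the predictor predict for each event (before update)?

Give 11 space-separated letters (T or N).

Ev 1: PC=0 idx=0 pred=N actual=T -> ctr[0]=1
Ev 2: PC=7 idx=1 pred=N actual=N -> ctr[1]=0
Ev 3: PC=0 idx=0 pred=N actual=N -> ctr[0]=0
Ev 4: PC=7 idx=1 pred=N actual=N -> ctr[1]=0
Ev 5: PC=7 idx=1 pred=N actual=N -> ctr[1]=0
Ev 6: PC=0 idx=0 pred=N actual=T -> ctr[0]=1
Ev 7: PC=0 idx=0 pred=N actual=N -> ctr[0]=0
Ev 8: PC=5 idx=1 pred=N actual=T -> ctr[1]=1
Ev 9: PC=0 idx=0 pred=N actual=N -> ctr[0]=0
Ev 10: PC=0 idx=0 pred=N actual=T -> ctr[0]=1
Ev 11: PC=7 idx=1 pred=N actual=T -> ctr[1]=2

Answer: N N N N N N N N N N N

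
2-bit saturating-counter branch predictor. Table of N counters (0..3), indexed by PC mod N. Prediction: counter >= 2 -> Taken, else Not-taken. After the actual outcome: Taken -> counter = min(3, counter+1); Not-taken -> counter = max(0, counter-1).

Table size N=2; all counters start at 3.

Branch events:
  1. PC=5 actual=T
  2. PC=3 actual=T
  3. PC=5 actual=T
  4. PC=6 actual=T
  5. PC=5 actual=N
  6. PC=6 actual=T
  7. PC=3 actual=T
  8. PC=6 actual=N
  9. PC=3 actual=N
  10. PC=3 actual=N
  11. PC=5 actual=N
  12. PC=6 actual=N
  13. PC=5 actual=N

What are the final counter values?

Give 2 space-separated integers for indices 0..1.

Answer: 1 0

Derivation:
Ev 1: PC=5 idx=1 pred=T actual=T -> ctr[1]=3
Ev 2: PC=3 idx=1 pred=T actual=T -> ctr[1]=3
Ev 3: PC=5 idx=1 pred=T actual=T -> ctr[1]=3
Ev 4: PC=6 idx=0 pred=T actual=T -> ctr[0]=3
Ev 5: PC=5 idx=1 pred=T actual=N -> ctr[1]=2
Ev 6: PC=6 idx=0 pred=T actual=T -> ctr[0]=3
Ev 7: PC=3 idx=1 pred=T actual=T -> ctr[1]=3
Ev 8: PC=6 idx=0 pred=T actual=N -> ctr[0]=2
Ev 9: PC=3 idx=1 pred=T actual=N -> ctr[1]=2
Ev 10: PC=3 idx=1 pred=T actual=N -> ctr[1]=1
Ev 11: PC=5 idx=1 pred=N actual=N -> ctr[1]=0
Ev 12: PC=6 idx=0 pred=T actual=N -> ctr[0]=1
Ev 13: PC=5 idx=1 pred=N actual=N -> ctr[1]=0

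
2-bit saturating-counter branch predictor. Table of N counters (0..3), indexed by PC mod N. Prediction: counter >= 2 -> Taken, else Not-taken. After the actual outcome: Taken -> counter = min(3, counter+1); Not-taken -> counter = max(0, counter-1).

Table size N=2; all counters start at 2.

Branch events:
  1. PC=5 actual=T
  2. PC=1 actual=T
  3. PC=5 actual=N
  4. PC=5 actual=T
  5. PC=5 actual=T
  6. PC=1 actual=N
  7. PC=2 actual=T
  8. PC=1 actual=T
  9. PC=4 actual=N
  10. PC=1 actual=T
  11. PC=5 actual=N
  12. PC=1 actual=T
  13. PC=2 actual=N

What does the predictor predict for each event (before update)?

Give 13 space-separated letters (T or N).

Answer: T T T T T T T T T T T T T

Derivation:
Ev 1: PC=5 idx=1 pred=T actual=T -> ctr[1]=3
Ev 2: PC=1 idx=1 pred=T actual=T -> ctr[1]=3
Ev 3: PC=5 idx=1 pred=T actual=N -> ctr[1]=2
Ev 4: PC=5 idx=1 pred=T actual=T -> ctr[1]=3
Ev 5: PC=5 idx=1 pred=T actual=T -> ctr[1]=3
Ev 6: PC=1 idx=1 pred=T actual=N -> ctr[1]=2
Ev 7: PC=2 idx=0 pred=T actual=T -> ctr[0]=3
Ev 8: PC=1 idx=1 pred=T actual=T -> ctr[1]=3
Ev 9: PC=4 idx=0 pred=T actual=N -> ctr[0]=2
Ev 10: PC=1 idx=1 pred=T actual=T -> ctr[1]=3
Ev 11: PC=5 idx=1 pred=T actual=N -> ctr[1]=2
Ev 12: PC=1 idx=1 pred=T actual=T -> ctr[1]=3
Ev 13: PC=2 idx=0 pred=T actual=N -> ctr[0]=1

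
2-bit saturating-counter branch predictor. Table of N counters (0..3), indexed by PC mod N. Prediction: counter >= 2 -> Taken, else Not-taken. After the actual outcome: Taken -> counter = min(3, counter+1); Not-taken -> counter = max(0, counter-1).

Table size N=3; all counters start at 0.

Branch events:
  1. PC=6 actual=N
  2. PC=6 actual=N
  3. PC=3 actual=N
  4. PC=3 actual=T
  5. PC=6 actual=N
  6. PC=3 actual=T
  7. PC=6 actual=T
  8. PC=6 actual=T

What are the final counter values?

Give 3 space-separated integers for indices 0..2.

Answer: 3 0 0

Derivation:
Ev 1: PC=6 idx=0 pred=N actual=N -> ctr[0]=0
Ev 2: PC=6 idx=0 pred=N actual=N -> ctr[0]=0
Ev 3: PC=3 idx=0 pred=N actual=N -> ctr[0]=0
Ev 4: PC=3 idx=0 pred=N actual=T -> ctr[0]=1
Ev 5: PC=6 idx=0 pred=N actual=N -> ctr[0]=0
Ev 6: PC=3 idx=0 pred=N actual=T -> ctr[0]=1
Ev 7: PC=6 idx=0 pred=N actual=T -> ctr[0]=2
Ev 8: PC=6 idx=0 pred=T actual=T -> ctr[0]=3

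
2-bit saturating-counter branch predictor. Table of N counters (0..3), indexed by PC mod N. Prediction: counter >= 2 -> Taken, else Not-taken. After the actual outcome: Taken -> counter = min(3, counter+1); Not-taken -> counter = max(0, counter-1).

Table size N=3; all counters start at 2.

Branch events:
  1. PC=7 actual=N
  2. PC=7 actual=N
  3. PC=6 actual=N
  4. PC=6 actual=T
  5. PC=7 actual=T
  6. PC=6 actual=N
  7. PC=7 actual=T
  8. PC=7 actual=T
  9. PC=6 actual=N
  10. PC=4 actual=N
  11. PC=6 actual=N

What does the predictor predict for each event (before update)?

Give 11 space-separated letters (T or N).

Ev 1: PC=7 idx=1 pred=T actual=N -> ctr[1]=1
Ev 2: PC=7 idx=1 pred=N actual=N -> ctr[1]=0
Ev 3: PC=6 idx=0 pred=T actual=N -> ctr[0]=1
Ev 4: PC=6 idx=0 pred=N actual=T -> ctr[0]=2
Ev 5: PC=7 idx=1 pred=N actual=T -> ctr[1]=1
Ev 6: PC=6 idx=0 pred=T actual=N -> ctr[0]=1
Ev 7: PC=7 idx=1 pred=N actual=T -> ctr[1]=2
Ev 8: PC=7 idx=1 pred=T actual=T -> ctr[1]=3
Ev 9: PC=6 idx=0 pred=N actual=N -> ctr[0]=0
Ev 10: PC=4 idx=1 pred=T actual=N -> ctr[1]=2
Ev 11: PC=6 idx=0 pred=N actual=N -> ctr[0]=0

Answer: T N T N N T N T N T N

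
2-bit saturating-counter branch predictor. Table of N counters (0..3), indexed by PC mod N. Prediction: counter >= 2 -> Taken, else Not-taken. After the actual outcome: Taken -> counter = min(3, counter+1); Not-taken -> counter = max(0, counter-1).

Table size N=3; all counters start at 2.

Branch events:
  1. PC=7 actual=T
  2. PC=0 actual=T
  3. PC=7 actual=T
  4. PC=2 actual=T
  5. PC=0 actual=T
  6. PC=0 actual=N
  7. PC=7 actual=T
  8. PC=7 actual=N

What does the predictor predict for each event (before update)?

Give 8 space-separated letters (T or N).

Ev 1: PC=7 idx=1 pred=T actual=T -> ctr[1]=3
Ev 2: PC=0 idx=0 pred=T actual=T -> ctr[0]=3
Ev 3: PC=7 idx=1 pred=T actual=T -> ctr[1]=3
Ev 4: PC=2 idx=2 pred=T actual=T -> ctr[2]=3
Ev 5: PC=0 idx=0 pred=T actual=T -> ctr[0]=3
Ev 6: PC=0 idx=0 pred=T actual=N -> ctr[0]=2
Ev 7: PC=7 idx=1 pred=T actual=T -> ctr[1]=3
Ev 8: PC=7 idx=1 pred=T actual=N -> ctr[1]=2

Answer: T T T T T T T T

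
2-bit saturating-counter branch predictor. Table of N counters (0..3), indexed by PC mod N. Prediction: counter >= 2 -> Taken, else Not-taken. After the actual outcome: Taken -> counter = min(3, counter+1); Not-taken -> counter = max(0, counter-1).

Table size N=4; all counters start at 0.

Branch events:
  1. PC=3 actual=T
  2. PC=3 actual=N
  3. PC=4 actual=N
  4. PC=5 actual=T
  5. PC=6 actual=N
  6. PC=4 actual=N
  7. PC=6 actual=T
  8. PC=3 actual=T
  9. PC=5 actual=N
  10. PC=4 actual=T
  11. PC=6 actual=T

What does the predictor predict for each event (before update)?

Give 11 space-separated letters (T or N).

Ev 1: PC=3 idx=3 pred=N actual=T -> ctr[3]=1
Ev 2: PC=3 idx=3 pred=N actual=N -> ctr[3]=0
Ev 3: PC=4 idx=0 pred=N actual=N -> ctr[0]=0
Ev 4: PC=5 idx=1 pred=N actual=T -> ctr[1]=1
Ev 5: PC=6 idx=2 pred=N actual=N -> ctr[2]=0
Ev 6: PC=4 idx=0 pred=N actual=N -> ctr[0]=0
Ev 7: PC=6 idx=2 pred=N actual=T -> ctr[2]=1
Ev 8: PC=3 idx=3 pred=N actual=T -> ctr[3]=1
Ev 9: PC=5 idx=1 pred=N actual=N -> ctr[1]=0
Ev 10: PC=4 idx=0 pred=N actual=T -> ctr[0]=1
Ev 11: PC=6 idx=2 pred=N actual=T -> ctr[2]=2

Answer: N N N N N N N N N N N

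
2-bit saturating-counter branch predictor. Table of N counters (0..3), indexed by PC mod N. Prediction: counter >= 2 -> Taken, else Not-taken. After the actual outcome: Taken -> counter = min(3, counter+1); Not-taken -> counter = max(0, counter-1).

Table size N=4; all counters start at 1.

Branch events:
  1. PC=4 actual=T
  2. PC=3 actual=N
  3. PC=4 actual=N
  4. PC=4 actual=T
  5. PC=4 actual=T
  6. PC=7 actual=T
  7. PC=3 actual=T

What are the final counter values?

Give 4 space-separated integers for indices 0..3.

Ev 1: PC=4 idx=0 pred=N actual=T -> ctr[0]=2
Ev 2: PC=3 idx=3 pred=N actual=N -> ctr[3]=0
Ev 3: PC=4 idx=0 pred=T actual=N -> ctr[0]=1
Ev 4: PC=4 idx=0 pred=N actual=T -> ctr[0]=2
Ev 5: PC=4 idx=0 pred=T actual=T -> ctr[0]=3
Ev 6: PC=7 idx=3 pred=N actual=T -> ctr[3]=1
Ev 7: PC=3 idx=3 pred=N actual=T -> ctr[3]=2

Answer: 3 1 1 2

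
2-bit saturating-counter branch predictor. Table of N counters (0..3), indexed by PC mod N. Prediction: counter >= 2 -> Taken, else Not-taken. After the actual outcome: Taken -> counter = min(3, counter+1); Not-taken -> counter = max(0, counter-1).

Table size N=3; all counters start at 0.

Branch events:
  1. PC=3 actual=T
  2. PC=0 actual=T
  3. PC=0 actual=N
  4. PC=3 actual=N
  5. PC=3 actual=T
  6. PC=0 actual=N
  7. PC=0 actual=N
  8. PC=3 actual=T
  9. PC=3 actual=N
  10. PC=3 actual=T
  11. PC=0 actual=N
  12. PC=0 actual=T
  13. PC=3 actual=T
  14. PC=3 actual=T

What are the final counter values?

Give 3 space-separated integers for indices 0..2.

Ev 1: PC=3 idx=0 pred=N actual=T -> ctr[0]=1
Ev 2: PC=0 idx=0 pred=N actual=T -> ctr[0]=2
Ev 3: PC=0 idx=0 pred=T actual=N -> ctr[0]=1
Ev 4: PC=3 idx=0 pred=N actual=N -> ctr[0]=0
Ev 5: PC=3 idx=0 pred=N actual=T -> ctr[0]=1
Ev 6: PC=0 idx=0 pred=N actual=N -> ctr[0]=0
Ev 7: PC=0 idx=0 pred=N actual=N -> ctr[0]=0
Ev 8: PC=3 idx=0 pred=N actual=T -> ctr[0]=1
Ev 9: PC=3 idx=0 pred=N actual=N -> ctr[0]=0
Ev 10: PC=3 idx=0 pred=N actual=T -> ctr[0]=1
Ev 11: PC=0 idx=0 pred=N actual=N -> ctr[0]=0
Ev 12: PC=0 idx=0 pred=N actual=T -> ctr[0]=1
Ev 13: PC=3 idx=0 pred=N actual=T -> ctr[0]=2
Ev 14: PC=3 idx=0 pred=T actual=T -> ctr[0]=3

Answer: 3 0 0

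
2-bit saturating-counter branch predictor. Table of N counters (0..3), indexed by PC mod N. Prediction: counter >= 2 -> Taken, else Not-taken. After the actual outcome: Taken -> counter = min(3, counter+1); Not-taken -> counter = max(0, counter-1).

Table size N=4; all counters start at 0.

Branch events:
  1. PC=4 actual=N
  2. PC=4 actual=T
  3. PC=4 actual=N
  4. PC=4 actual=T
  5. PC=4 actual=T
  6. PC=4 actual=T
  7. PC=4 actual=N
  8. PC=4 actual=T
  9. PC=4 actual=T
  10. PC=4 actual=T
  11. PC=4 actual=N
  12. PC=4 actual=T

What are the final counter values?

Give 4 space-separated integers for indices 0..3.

Ev 1: PC=4 idx=0 pred=N actual=N -> ctr[0]=0
Ev 2: PC=4 idx=0 pred=N actual=T -> ctr[0]=1
Ev 3: PC=4 idx=0 pred=N actual=N -> ctr[0]=0
Ev 4: PC=4 idx=0 pred=N actual=T -> ctr[0]=1
Ev 5: PC=4 idx=0 pred=N actual=T -> ctr[0]=2
Ev 6: PC=4 idx=0 pred=T actual=T -> ctr[0]=3
Ev 7: PC=4 idx=0 pred=T actual=N -> ctr[0]=2
Ev 8: PC=4 idx=0 pred=T actual=T -> ctr[0]=3
Ev 9: PC=4 idx=0 pred=T actual=T -> ctr[0]=3
Ev 10: PC=4 idx=0 pred=T actual=T -> ctr[0]=3
Ev 11: PC=4 idx=0 pred=T actual=N -> ctr[0]=2
Ev 12: PC=4 idx=0 pred=T actual=T -> ctr[0]=3

Answer: 3 0 0 0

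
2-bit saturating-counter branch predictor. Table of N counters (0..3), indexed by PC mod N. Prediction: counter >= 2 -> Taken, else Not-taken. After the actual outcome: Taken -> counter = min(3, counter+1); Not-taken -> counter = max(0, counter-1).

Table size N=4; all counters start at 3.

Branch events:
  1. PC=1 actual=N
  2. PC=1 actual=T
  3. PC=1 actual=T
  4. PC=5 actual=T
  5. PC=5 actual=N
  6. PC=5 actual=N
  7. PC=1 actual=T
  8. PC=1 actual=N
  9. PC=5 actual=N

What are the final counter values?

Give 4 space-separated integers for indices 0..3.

Answer: 3 0 3 3

Derivation:
Ev 1: PC=1 idx=1 pred=T actual=N -> ctr[1]=2
Ev 2: PC=1 idx=1 pred=T actual=T -> ctr[1]=3
Ev 3: PC=1 idx=1 pred=T actual=T -> ctr[1]=3
Ev 4: PC=5 idx=1 pred=T actual=T -> ctr[1]=3
Ev 5: PC=5 idx=1 pred=T actual=N -> ctr[1]=2
Ev 6: PC=5 idx=1 pred=T actual=N -> ctr[1]=1
Ev 7: PC=1 idx=1 pred=N actual=T -> ctr[1]=2
Ev 8: PC=1 idx=1 pred=T actual=N -> ctr[1]=1
Ev 9: PC=5 idx=1 pred=N actual=N -> ctr[1]=0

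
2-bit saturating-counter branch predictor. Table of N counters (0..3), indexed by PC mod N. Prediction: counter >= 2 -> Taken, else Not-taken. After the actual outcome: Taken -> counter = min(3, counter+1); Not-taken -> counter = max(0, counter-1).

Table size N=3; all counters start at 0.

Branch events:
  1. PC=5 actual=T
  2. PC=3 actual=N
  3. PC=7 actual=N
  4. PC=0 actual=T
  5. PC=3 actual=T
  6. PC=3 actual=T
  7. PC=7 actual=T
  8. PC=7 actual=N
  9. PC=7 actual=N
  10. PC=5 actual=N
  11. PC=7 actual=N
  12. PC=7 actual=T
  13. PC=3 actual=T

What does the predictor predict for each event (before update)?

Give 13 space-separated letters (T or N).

Answer: N N N N N T N N N N N N T

Derivation:
Ev 1: PC=5 idx=2 pred=N actual=T -> ctr[2]=1
Ev 2: PC=3 idx=0 pred=N actual=N -> ctr[0]=0
Ev 3: PC=7 idx=1 pred=N actual=N -> ctr[1]=0
Ev 4: PC=0 idx=0 pred=N actual=T -> ctr[0]=1
Ev 5: PC=3 idx=0 pred=N actual=T -> ctr[0]=2
Ev 6: PC=3 idx=0 pred=T actual=T -> ctr[0]=3
Ev 7: PC=7 idx=1 pred=N actual=T -> ctr[1]=1
Ev 8: PC=7 idx=1 pred=N actual=N -> ctr[1]=0
Ev 9: PC=7 idx=1 pred=N actual=N -> ctr[1]=0
Ev 10: PC=5 idx=2 pred=N actual=N -> ctr[2]=0
Ev 11: PC=7 idx=1 pred=N actual=N -> ctr[1]=0
Ev 12: PC=7 idx=1 pred=N actual=T -> ctr[1]=1
Ev 13: PC=3 idx=0 pred=T actual=T -> ctr[0]=3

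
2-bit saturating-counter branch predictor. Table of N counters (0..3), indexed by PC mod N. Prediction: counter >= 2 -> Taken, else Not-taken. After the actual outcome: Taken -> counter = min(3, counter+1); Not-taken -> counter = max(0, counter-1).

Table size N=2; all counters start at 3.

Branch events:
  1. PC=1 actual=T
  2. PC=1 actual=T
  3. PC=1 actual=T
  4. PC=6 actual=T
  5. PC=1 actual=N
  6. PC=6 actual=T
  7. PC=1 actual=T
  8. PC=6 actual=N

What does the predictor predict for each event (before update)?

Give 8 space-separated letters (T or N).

Ev 1: PC=1 idx=1 pred=T actual=T -> ctr[1]=3
Ev 2: PC=1 idx=1 pred=T actual=T -> ctr[1]=3
Ev 3: PC=1 idx=1 pred=T actual=T -> ctr[1]=3
Ev 4: PC=6 idx=0 pred=T actual=T -> ctr[0]=3
Ev 5: PC=1 idx=1 pred=T actual=N -> ctr[1]=2
Ev 6: PC=6 idx=0 pred=T actual=T -> ctr[0]=3
Ev 7: PC=1 idx=1 pred=T actual=T -> ctr[1]=3
Ev 8: PC=6 idx=0 pred=T actual=N -> ctr[0]=2

Answer: T T T T T T T T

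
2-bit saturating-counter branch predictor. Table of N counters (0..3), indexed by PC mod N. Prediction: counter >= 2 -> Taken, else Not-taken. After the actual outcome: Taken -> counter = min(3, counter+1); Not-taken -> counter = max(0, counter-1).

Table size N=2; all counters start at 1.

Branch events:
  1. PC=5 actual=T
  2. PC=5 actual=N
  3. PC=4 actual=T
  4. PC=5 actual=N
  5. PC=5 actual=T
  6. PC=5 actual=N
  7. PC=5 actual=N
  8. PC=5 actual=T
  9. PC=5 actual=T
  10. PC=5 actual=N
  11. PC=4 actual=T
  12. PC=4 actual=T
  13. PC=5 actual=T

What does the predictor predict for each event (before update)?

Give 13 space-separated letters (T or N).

Answer: N T N N N N N N N T T T N

Derivation:
Ev 1: PC=5 idx=1 pred=N actual=T -> ctr[1]=2
Ev 2: PC=5 idx=1 pred=T actual=N -> ctr[1]=1
Ev 3: PC=4 idx=0 pred=N actual=T -> ctr[0]=2
Ev 4: PC=5 idx=1 pred=N actual=N -> ctr[1]=0
Ev 5: PC=5 idx=1 pred=N actual=T -> ctr[1]=1
Ev 6: PC=5 idx=1 pred=N actual=N -> ctr[1]=0
Ev 7: PC=5 idx=1 pred=N actual=N -> ctr[1]=0
Ev 8: PC=5 idx=1 pred=N actual=T -> ctr[1]=1
Ev 9: PC=5 idx=1 pred=N actual=T -> ctr[1]=2
Ev 10: PC=5 idx=1 pred=T actual=N -> ctr[1]=1
Ev 11: PC=4 idx=0 pred=T actual=T -> ctr[0]=3
Ev 12: PC=4 idx=0 pred=T actual=T -> ctr[0]=3
Ev 13: PC=5 idx=1 pred=N actual=T -> ctr[1]=2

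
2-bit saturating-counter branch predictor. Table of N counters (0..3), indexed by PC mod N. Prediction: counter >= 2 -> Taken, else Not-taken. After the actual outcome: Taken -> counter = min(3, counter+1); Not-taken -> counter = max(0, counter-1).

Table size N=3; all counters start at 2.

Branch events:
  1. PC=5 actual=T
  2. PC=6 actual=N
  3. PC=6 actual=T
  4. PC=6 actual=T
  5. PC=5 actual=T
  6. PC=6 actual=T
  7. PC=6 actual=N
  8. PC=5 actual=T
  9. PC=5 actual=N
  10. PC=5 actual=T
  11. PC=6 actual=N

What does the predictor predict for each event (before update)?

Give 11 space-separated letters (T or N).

Answer: T T N T T T T T T T T

Derivation:
Ev 1: PC=5 idx=2 pred=T actual=T -> ctr[2]=3
Ev 2: PC=6 idx=0 pred=T actual=N -> ctr[0]=1
Ev 3: PC=6 idx=0 pred=N actual=T -> ctr[0]=2
Ev 4: PC=6 idx=0 pred=T actual=T -> ctr[0]=3
Ev 5: PC=5 idx=2 pred=T actual=T -> ctr[2]=3
Ev 6: PC=6 idx=0 pred=T actual=T -> ctr[0]=3
Ev 7: PC=6 idx=0 pred=T actual=N -> ctr[0]=2
Ev 8: PC=5 idx=2 pred=T actual=T -> ctr[2]=3
Ev 9: PC=5 idx=2 pred=T actual=N -> ctr[2]=2
Ev 10: PC=5 idx=2 pred=T actual=T -> ctr[2]=3
Ev 11: PC=6 idx=0 pred=T actual=N -> ctr[0]=1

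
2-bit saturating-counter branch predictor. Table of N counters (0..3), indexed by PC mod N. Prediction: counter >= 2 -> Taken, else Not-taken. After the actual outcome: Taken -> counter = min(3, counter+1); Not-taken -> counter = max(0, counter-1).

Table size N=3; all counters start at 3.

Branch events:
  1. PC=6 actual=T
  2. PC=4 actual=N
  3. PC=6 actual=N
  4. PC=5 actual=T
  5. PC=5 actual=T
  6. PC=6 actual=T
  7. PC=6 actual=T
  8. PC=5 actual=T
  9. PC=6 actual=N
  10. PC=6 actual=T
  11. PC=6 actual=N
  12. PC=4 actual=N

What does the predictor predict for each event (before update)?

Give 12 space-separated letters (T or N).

Ev 1: PC=6 idx=0 pred=T actual=T -> ctr[0]=3
Ev 2: PC=4 idx=1 pred=T actual=N -> ctr[1]=2
Ev 3: PC=6 idx=0 pred=T actual=N -> ctr[0]=2
Ev 4: PC=5 idx=2 pred=T actual=T -> ctr[2]=3
Ev 5: PC=5 idx=2 pred=T actual=T -> ctr[2]=3
Ev 6: PC=6 idx=0 pred=T actual=T -> ctr[0]=3
Ev 7: PC=6 idx=0 pred=T actual=T -> ctr[0]=3
Ev 8: PC=5 idx=2 pred=T actual=T -> ctr[2]=3
Ev 9: PC=6 idx=0 pred=T actual=N -> ctr[0]=2
Ev 10: PC=6 idx=0 pred=T actual=T -> ctr[0]=3
Ev 11: PC=6 idx=0 pred=T actual=N -> ctr[0]=2
Ev 12: PC=4 idx=1 pred=T actual=N -> ctr[1]=1

Answer: T T T T T T T T T T T T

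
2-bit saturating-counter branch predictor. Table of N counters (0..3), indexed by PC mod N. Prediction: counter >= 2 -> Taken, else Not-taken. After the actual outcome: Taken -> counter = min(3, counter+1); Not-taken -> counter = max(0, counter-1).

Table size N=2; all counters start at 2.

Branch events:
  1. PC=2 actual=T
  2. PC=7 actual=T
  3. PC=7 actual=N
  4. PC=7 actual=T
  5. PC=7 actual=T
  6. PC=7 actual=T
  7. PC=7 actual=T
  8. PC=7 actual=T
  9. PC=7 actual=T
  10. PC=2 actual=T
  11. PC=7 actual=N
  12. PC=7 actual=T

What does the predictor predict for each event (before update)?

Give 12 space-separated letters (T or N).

Answer: T T T T T T T T T T T T

Derivation:
Ev 1: PC=2 idx=0 pred=T actual=T -> ctr[0]=3
Ev 2: PC=7 idx=1 pred=T actual=T -> ctr[1]=3
Ev 3: PC=7 idx=1 pred=T actual=N -> ctr[1]=2
Ev 4: PC=7 idx=1 pred=T actual=T -> ctr[1]=3
Ev 5: PC=7 idx=1 pred=T actual=T -> ctr[1]=3
Ev 6: PC=7 idx=1 pred=T actual=T -> ctr[1]=3
Ev 7: PC=7 idx=1 pred=T actual=T -> ctr[1]=3
Ev 8: PC=7 idx=1 pred=T actual=T -> ctr[1]=3
Ev 9: PC=7 idx=1 pred=T actual=T -> ctr[1]=3
Ev 10: PC=2 idx=0 pred=T actual=T -> ctr[0]=3
Ev 11: PC=7 idx=1 pred=T actual=N -> ctr[1]=2
Ev 12: PC=7 idx=1 pred=T actual=T -> ctr[1]=3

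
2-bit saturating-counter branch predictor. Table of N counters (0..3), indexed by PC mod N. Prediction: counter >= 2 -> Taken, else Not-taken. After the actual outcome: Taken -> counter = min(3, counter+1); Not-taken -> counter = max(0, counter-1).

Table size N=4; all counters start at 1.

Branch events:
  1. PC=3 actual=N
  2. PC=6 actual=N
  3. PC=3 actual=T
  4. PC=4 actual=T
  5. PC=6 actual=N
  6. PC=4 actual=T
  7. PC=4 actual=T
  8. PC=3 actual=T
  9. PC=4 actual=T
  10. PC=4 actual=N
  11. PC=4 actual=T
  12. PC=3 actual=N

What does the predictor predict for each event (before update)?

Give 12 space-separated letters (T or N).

Answer: N N N N N T T N T T T T

Derivation:
Ev 1: PC=3 idx=3 pred=N actual=N -> ctr[3]=0
Ev 2: PC=6 idx=2 pred=N actual=N -> ctr[2]=0
Ev 3: PC=3 idx=3 pred=N actual=T -> ctr[3]=1
Ev 4: PC=4 idx=0 pred=N actual=T -> ctr[0]=2
Ev 5: PC=6 idx=2 pred=N actual=N -> ctr[2]=0
Ev 6: PC=4 idx=0 pred=T actual=T -> ctr[0]=3
Ev 7: PC=4 idx=0 pred=T actual=T -> ctr[0]=3
Ev 8: PC=3 idx=3 pred=N actual=T -> ctr[3]=2
Ev 9: PC=4 idx=0 pred=T actual=T -> ctr[0]=3
Ev 10: PC=4 idx=0 pred=T actual=N -> ctr[0]=2
Ev 11: PC=4 idx=0 pred=T actual=T -> ctr[0]=3
Ev 12: PC=3 idx=3 pred=T actual=N -> ctr[3]=1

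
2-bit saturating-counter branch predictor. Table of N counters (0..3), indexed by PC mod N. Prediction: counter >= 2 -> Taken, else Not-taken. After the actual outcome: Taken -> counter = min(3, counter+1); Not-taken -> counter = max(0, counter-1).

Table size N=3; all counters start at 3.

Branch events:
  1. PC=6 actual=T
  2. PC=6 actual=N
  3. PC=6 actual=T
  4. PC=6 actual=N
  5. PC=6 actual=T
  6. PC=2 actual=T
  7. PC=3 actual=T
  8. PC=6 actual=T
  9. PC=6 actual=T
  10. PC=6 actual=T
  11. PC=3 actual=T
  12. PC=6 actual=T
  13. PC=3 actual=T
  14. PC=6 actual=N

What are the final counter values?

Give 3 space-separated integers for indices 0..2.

Ev 1: PC=6 idx=0 pred=T actual=T -> ctr[0]=3
Ev 2: PC=6 idx=0 pred=T actual=N -> ctr[0]=2
Ev 3: PC=6 idx=0 pred=T actual=T -> ctr[0]=3
Ev 4: PC=6 idx=0 pred=T actual=N -> ctr[0]=2
Ev 5: PC=6 idx=0 pred=T actual=T -> ctr[0]=3
Ev 6: PC=2 idx=2 pred=T actual=T -> ctr[2]=3
Ev 7: PC=3 idx=0 pred=T actual=T -> ctr[0]=3
Ev 8: PC=6 idx=0 pred=T actual=T -> ctr[0]=3
Ev 9: PC=6 idx=0 pred=T actual=T -> ctr[0]=3
Ev 10: PC=6 idx=0 pred=T actual=T -> ctr[0]=3
Ev 11: PC=3 idx=0 pred=T actual=T -> ctr[0]=3
Ev 12: PC=6 idx=0 pred=T actual=T -> ctr[0]=3
Ev 13: PC=3 idx=0 pred=T actual=T -> ctr[0]=3
Ev 14: PC=6 idx=0 pred=T actual=N -> ctr[0]=2

Answer: 2 3 3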